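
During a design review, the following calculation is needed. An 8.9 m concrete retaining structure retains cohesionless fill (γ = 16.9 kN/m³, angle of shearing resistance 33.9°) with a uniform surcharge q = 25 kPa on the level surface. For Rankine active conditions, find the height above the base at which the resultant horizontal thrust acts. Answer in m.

3.34 m

K_a = 0.2839.
Triangular part P₁ = ½K_aγH² = 190.0 at H/3 = 2.967 m; rectangular part P₂ = K_a q H = 63.17 at H/2 = 4.450 m.
ȳ = (P₁·2.967 + P₂·4.450)/(P₁+P₂) = 3.337 m.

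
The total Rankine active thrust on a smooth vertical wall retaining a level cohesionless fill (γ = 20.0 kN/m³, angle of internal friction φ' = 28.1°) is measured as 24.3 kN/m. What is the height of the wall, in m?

K_a = 0.3596. P_a = ½ K_a γ H² ⇒ H = √(2P_a/(K_a γ)).
H = √(2×24.3/(0.3596×20.0)) = 2.599 m.

2.60 m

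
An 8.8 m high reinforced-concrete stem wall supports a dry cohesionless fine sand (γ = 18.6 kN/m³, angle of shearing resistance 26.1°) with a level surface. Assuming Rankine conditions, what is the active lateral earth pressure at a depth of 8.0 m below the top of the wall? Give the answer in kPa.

57.9 kPa

K_a = (1 − sin φ)/(1 + sin φ) = 0.3889.
σ_h = K_a γ z = 0.3889 × 18.6 × 8.0 = 57.88 kPa.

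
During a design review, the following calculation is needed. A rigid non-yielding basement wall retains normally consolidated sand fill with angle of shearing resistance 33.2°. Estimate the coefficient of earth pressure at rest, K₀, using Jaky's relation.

K₀ = 1 − sin φ' = 1 − sin 33.2° = 0.4524.

0.452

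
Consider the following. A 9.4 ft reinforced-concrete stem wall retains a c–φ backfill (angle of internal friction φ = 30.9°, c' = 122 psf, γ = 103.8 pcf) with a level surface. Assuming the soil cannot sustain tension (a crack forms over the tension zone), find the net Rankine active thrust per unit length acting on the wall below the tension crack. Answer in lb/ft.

460 lb/ft

K_a = 0.3214; √K_a = 0.5669.
Tension-crack depth z_c = 2c/(γ√K_a) = 2×122/(103.8×0.5669) = 4.146 ft.
σ_a at base = K_a γ H − 2c√K_a = 0.3214×103.8×9.4 − 2×122×0.5669 = 175.3 psf.
P_a = ½ × 175.3 × (H − z_c) = 0.5×175.3×5.254 = 460.4 lb/ft.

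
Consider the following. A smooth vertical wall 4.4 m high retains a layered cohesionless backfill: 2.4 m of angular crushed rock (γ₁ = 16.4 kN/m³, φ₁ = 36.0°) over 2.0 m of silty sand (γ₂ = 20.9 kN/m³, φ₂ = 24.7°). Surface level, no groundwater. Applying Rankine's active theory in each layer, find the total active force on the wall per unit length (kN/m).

K_a1 = tan²(45°−36.0°/2) = 0.2596; K_a2 = tan²(45°−24.7°/2) = 0.4106.
Layer 1: σ at base = K_a1 γ₁ h₁ = 10.22 kPa; P₁ = ½×10.22×2.4 = 12.26.
Layer 2: σ_v at top = γ₁h₁ = 39.36; σ_h top = K_a2×39.36 = 16.16; σ_h base = K_a2×(39.36+20.9×2.0) = 33.32.
P₂ = ½(16.16+33.32)×2.0 = 49.48. Total P_a = 12.26+49.48 = 61.74 kN/m.

61.7 kN/m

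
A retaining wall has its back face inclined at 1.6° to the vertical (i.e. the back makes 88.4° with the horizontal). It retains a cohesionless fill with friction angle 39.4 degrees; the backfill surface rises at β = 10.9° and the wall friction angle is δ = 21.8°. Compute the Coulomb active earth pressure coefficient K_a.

0.241

K_a = sin²(α+φ) / [sin²α · sin(α−δ) · (1 + √{sin(φ+δ)sin(φ−β) / (sin(α−δ)sin(α+β))})²].
With α = 88.4°, φ = 39.4°, δ = 21.8°, β = 10.9°: K_a = 0.2414.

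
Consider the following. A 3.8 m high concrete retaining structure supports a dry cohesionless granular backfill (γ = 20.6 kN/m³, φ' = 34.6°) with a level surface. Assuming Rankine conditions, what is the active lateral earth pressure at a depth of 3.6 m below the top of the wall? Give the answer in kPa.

K_a = (1 − sin φ)/(1 + sin φ) = 0.2756.
σ_h = K_a γ z = 0.2756 × 20.6 × 3.6 = 20.44 kPa.

20.4 kPa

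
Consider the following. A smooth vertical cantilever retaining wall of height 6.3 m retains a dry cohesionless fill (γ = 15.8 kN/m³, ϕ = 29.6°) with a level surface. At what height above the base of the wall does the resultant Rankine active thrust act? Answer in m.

2.10 m

K_a = 0.3387.
The pressure distribution is triangular, so the resultant acts at H/3 above the base = 6.3/3 = 2.100 m.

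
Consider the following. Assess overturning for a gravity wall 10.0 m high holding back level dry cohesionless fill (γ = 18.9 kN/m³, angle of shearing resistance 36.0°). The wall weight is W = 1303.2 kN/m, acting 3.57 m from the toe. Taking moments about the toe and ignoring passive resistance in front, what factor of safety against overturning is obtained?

K_a = tan²(45° − 36.0°/2) = 0.2596.
P_a = ½K_aγH² = 0.5×0.2596×18.9×10.0² = 245.3 kN/m, acting at H/3 = 3.333 m above the base.
Overturning moment M_o = P_a × H/3 = 245.3 × 3.333 = 817.8.
Resisting moment M_r = W × 3.57 = 1303.2 × 3.57 = 4652.
FS_overturning = M_r/M_o = 4652/817.8 = 5.689.

5.69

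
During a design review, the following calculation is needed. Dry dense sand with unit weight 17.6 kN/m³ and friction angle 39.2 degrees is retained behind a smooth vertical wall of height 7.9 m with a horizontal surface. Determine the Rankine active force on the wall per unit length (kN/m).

K_a = tan²(45° − φ/2) = 0.2255.
P_a = ½ K_a γ H² = 0.5 × 0.2255 × 17.6 × 7.9² = 123.8 kN/m.

124 kN/m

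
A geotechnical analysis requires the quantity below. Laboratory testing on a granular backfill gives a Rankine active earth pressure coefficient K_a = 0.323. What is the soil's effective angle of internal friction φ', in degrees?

30.8°

K_a = tan²(45° − φ/2) ⇒ 45° − φ/2 = arctan(√0.323) = 29.61°.
φ = 2(45° − 29.61°) = 30.78°.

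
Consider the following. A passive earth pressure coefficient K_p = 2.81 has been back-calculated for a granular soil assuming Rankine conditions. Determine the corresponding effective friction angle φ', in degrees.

28.4°

K_p = (1+sin φ)/(1−sin φ) ⇒ sin φ = (K_p − 1)/(K_p + 1) = 0.4751.
φ = arcsin(0.4751) = 28.36°.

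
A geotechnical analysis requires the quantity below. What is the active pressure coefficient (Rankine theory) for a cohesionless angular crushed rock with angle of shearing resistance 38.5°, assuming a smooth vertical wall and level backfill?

0.233

K_a = tan²(45° − φ/2) = tan²(25.75°) = 0.2327.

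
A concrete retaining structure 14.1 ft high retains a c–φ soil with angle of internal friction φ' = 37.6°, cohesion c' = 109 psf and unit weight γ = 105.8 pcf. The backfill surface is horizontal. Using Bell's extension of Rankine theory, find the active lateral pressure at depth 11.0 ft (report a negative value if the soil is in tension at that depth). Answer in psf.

175 psf

K_a = (1 − sin φ)/(1 + sin φ) = 0.2421.
σ_a = K_a γ z − 2c√K_a = 0.2421×105.8×11.0 − 2×109×0.4921 = 174.5 psf.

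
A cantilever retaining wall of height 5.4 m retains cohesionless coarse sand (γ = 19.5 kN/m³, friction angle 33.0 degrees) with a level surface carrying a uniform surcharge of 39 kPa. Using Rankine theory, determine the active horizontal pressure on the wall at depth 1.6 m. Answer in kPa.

K_a = (1 − sin φ)/(1 + sin φ) = 0.2948.
σ_v = γz + q = 19.5 × 1.6 + 39 = 70.20 kPa.
σ_h = K_a σ_v = 0.2948 × 70.20 = 20.70 kPa.

20.7 kPa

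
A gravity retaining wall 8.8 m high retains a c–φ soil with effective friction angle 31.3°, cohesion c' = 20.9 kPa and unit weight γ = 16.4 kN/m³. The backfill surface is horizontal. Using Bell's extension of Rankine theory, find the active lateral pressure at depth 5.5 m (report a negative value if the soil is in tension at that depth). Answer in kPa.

5.02 kPa

K_a = (1 − sin φ)/(1 + sin φ) = 0.3162.
σ_a = K_a γ z − 2c√K_a = 0.3162×16.4×5.5 − 2×20.9×0.5623 = 5.017 kPa.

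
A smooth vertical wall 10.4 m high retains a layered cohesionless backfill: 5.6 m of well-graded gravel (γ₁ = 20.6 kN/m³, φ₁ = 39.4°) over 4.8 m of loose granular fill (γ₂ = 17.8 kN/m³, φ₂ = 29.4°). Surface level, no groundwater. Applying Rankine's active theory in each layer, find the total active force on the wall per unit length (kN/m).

331 kN/m

K_a1 = tan²(45°−39.4°/2) = 0.2234; K_a2 = tan²(45°−29.4°/2) = 0.3415.
Layer 1: σ at base = K_a1 γ₁ h₁ = 25.78 kPa; P₁ = ½×25.78×5.6 = 72.17.
Layer 2: σ_v at top = γ₁h₁ = 115.4; σ_h top = K_a2×115.4 = 39.39; σ_h base = K_a2×(115.4+17.8×4.8) = 68.57.
P₂ = ½(39.39+68.57)×4.8 = 259.1. Total P_a = 72.17+259.1 = 331.3 kN/m.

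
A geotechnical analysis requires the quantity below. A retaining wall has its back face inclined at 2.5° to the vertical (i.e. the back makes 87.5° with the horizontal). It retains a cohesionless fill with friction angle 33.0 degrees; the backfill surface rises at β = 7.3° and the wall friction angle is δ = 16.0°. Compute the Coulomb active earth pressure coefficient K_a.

K_a = sin²(α+φ) / [sin²α · sin(α−δ) · (1 + √{sin(φ+δ)sin(φ−β) / (sin(α−δ)sin(α+β))})²].
With α = 87.5°, φ = 33.0°, δ = 16.0°, β = 7.3°: K_a = 0.3108.

0.311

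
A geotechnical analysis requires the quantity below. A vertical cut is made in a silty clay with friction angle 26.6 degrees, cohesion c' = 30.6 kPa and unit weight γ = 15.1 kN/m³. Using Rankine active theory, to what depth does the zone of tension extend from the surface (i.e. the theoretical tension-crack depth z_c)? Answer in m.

K_a = tan²(45° − 26.6°/2) = 0.3814; √K_a = 0.6176.
The active pressure is zero where K_a γ z = 2c√K_a, so z_c = 2c/(γ√K_a) = 2×30.6/(15.1×0.6176) = 6.562 m.

6.56 m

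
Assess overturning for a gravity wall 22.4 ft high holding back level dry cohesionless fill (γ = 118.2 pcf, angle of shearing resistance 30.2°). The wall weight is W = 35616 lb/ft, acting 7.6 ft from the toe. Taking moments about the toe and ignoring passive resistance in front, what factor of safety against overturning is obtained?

3.70

K_a = tan²(45° − 30.2°/2) = 0.3307.
P_a = ½K_aγH² = 0.5×0.3307×118.2×22.4² = 9805 lb/ft, acting at H/3 = 7.467 ft above the base.
Overturning moment M_o = P_a × H/3 = 9805 × 7.467 = 73210.
Resisting moment M_r = W × 7.6 = 35616 × 7.6 = 270700.
FS_overturning = M_r/M_o = 270700/73210 = 3.697.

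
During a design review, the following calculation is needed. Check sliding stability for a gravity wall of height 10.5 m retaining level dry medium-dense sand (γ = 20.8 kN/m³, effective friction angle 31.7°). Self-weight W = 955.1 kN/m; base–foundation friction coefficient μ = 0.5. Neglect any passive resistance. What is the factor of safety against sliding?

K_a = tan²(45° − 31.7°/2) = 0.3111.
P_a = ½K_aγH² = 0.5×0.3111×20.8×10.5² = 356.7 kN/m, acting at H/3 = 3.500 m above the base.
FS_sliding = μW / P_a = 0.5×955.1 / 356.7 = 1.339.

1.34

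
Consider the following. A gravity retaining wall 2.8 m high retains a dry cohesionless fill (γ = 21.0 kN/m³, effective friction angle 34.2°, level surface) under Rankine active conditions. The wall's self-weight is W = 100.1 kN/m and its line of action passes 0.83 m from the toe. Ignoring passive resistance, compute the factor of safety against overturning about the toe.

3.86

K_a = tan²(45° − 34.2°/2) = 0.2803.
P_a = ½K_aγH² = 0.5×0.2803×21.0×2.8² = 23.08 kN/m, acting at H/3 = 0.9333 m above the base.
Overturning moment M_o = P_a × H/3 = 23.08 × 0.9333 = 21.54.
Resisting moment M_r = W × 0.83 = 100.1 × 0.83 = 83.08.
FS_overturning = M_r/M_o = 83.08/21.54 = 3.857.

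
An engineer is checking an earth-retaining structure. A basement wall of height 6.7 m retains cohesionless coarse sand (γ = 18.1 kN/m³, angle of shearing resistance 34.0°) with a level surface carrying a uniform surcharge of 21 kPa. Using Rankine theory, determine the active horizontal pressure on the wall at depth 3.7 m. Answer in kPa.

24.9 kPa

K_a = (1 − sin φ)/(1 + sin φ) = 0.2827.
σ_v = γz + q = 18.1 × 3.7 + 21 = 87.97 kPa.
σ_h = K_a σ_v = 0.2827 × 87.97 = 24.87 kPa.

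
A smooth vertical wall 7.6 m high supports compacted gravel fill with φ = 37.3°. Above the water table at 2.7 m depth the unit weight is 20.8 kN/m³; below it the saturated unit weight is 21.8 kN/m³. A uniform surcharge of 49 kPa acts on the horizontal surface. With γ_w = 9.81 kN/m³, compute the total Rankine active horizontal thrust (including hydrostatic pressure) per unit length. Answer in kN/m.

331 kN/m

K_a = tan²(45° − φ/2) = 0.2453.
γ' = 21.8 − 9.81 = 11.99 kN/m³. h₂ = H − d_w = 4.9 m.
σ'_h: at surface K_a·q = 12.02; at WT K_a(q+γd_w) = 25.80; at base K_a(q+γd_w+γ'h₂) = 40.21 kPa.
P₁ = ½(12.02+25.80)×2.7 = 51.06; P₂ = ½(25.80+40.21)×4.9 = 161.7; P_w = ½γ_w h₂² = 117.8.
Total = 51.06+161.7+117.8 = 330.6 kN/m.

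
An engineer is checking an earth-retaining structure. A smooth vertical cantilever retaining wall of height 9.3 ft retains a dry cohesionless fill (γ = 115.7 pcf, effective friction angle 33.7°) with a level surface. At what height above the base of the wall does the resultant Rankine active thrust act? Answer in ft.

K_a = 0.2863.
The pressure distribution is triangular, so the resultant acts at H/3 above the base = 9.3/3 = 3.100 ft.

3.10 ft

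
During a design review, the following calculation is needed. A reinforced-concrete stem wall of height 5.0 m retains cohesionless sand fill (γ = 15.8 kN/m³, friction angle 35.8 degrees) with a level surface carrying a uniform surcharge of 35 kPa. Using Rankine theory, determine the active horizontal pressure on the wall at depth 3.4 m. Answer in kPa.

K_a = (1 − sin φ)/(1 + sin φ) = 0.2619.
σ_v = γz + q = 15.8 × 3.4 + 35 = 88.72 kPa.
σ_h = K_a σ_v = 0.2619 × 88.72 = 23.23 kPa.

23.2 kPa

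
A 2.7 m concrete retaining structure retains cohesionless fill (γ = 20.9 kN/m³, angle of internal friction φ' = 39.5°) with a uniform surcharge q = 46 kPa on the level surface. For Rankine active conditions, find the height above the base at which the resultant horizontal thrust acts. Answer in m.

K_a = 0.2224.
Triangular part P₁ = ½K_aγH² = 16.95 at H/3 = 0.9000 m; rectangular part P₂ = K_a q H = 27.63 at H/2 = 1.350 m.
ȳ = (P₁·0.9000 + P₂·1.350)/(P₁+P₂) = 1.179 m.

1.18 m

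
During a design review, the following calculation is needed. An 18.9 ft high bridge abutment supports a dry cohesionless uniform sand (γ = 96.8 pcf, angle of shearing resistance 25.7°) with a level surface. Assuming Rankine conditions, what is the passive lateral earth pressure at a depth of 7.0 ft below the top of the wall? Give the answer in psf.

1720 psf

K_p = (1 + sin φ)/(1 − sin φ) = 2.531.
σ_h = K_p γ z = 2.531 × 96.8 × 7.0 = 1715 psf.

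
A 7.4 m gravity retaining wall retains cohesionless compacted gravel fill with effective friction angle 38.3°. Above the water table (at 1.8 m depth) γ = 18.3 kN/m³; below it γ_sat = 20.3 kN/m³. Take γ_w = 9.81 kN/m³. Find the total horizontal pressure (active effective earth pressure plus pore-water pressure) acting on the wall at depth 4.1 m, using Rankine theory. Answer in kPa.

36.0 kPa

K_a = (1 − sin φ)/(1 + sin φ) = 0.2347.
γ' = 20.3 − 9.81 = 10.49 kN/m³.
Effective vertical stress at 4.1 m: σ'_v = 18.3×1.8 + 10.49×2.30 = 57.07 kPa.
σ'_h = K_a σ'_v = 0.2347 × 57.07 = 13.40 kPa; u = γ_w × 2.30 = 22.56 kPa.
Total σ_h = 13.40 + 22.56 = 35.96 kPa.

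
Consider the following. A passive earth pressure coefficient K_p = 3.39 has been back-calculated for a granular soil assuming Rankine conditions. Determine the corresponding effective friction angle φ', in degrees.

33.0°

K_p = (1+sin φ)/(1−sin φ) ⇒ sin φ = (K_p − 1)/(K_p + 1) = 0.5444.
φ = arcsin(0.5444) = 32.98°.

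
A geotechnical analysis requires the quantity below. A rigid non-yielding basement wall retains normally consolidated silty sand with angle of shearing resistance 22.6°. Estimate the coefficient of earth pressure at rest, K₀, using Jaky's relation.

K₀ = 1 − sin φ' = 1 − sin 22.6° = 0.6157.

0.616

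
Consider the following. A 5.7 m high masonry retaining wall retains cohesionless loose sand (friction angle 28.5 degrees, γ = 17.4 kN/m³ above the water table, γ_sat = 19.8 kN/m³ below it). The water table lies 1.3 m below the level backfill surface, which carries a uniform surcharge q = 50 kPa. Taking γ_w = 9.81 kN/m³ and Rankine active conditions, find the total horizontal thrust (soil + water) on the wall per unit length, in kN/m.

K_a = tan²(45° − φ/2) = 0.3540.
γ' = 19.8 − 9.81 = 9.990 kN/m³. h₂ = H − d_w = 4.4 m.
σ'_h: at surface K_a·q = 17.70; at WT K_a(q+γd_w) = 25.70; at base K_a(q+γd_w+γ'h₂) = 41.26 kPa.
P₁ = ½(17.70+25.70)×1.3 = 28.21; P₂ = ½(25.70+41.26)×4.4 = 147.3; P_w = ½γ_w h₂² = 94.96.
Total = 28.21+147.3+94.96 = 270.5 kN/m.

270 kN/m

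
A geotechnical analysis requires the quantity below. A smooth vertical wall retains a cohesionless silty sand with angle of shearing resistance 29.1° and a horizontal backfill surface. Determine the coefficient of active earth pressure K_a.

K_a = tan²(45° − φ/2) = tan²(30.45°) = 0.3456.

0.346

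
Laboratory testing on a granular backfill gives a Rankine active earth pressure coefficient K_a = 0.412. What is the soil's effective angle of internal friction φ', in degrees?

24.6°

K_a = tan²(45° − φ/2) ⇒ 45° − φ/2 = arctan(√0.412) = 32.70°.
φ = 2(45° − 32.70°) = 24.61°.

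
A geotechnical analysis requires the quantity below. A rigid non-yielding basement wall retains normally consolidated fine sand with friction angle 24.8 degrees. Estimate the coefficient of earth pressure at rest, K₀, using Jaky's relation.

K₀ = 1 − sin φ' = 1 − sin 24.8° = 0.5805.

0.581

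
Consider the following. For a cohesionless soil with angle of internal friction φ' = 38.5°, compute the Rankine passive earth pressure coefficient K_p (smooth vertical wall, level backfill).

K_p = (1 + sin φ)/(1 − sin φ) = tan²(45° + 38.5°/2) = 4.298.

4.30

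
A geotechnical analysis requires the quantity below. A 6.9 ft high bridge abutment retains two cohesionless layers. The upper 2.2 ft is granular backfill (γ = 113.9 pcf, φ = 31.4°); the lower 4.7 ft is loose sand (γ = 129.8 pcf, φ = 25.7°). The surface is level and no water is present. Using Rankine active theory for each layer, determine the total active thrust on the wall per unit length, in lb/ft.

K_a1 = tan²(45°−31.4°/2) = 0.3149; K_a2 = tan²(45°−25.7°/2) = 0.3950.
Layer 1: σ at base = K_a1 γ₁ h₁ = 78.91 psf; P₁ = ½×78.91×2.2 = 86.80.
Layer 2: σ_v at top = γ₁h₁ = 250.6; σ_h top = K_a2×250.6 = 98.99; σ_h base = K_a2×(250.6+129.8×4.7) = 340.0.
P₂ = ½(98.99+340.0)×4.7 = 1032. Total P_a = 86.80+1032 = 1118 lb/ft.

1120 lb/ft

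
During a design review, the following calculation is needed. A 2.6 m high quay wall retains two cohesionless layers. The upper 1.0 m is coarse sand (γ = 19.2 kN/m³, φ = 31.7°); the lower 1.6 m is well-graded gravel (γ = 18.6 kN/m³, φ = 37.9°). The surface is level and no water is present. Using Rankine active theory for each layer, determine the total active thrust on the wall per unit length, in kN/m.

16.0 kN/m

K_a1 = tan²(45°−31.7°/2) = 0.3111; K_a2 = tan²(45°−37.9°/2) = 0.2389.
Layer 1: σ at base = K_a1 γ₁ h₁ = 5.973 kPa; P₁ = ½×5.973×1.0 = 2.986.
Layer 2: σ_v at top = γ₁h₁ = 19.20; σ_h top = K_a2×19.20 = 4.588; σ_h base = K_a2×(19.20+18.6×1.6) = 11.70.
P₂ = ½(4.588+11.70)×1.6 = 13.03. Total P_a = 2.986+13.03 = 16.02 kN/m.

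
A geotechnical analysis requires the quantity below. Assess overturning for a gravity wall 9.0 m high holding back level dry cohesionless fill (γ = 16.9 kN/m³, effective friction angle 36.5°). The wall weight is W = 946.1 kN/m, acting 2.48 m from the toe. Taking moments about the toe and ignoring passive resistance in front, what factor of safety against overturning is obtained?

4.50

K_a = tan²(45° − 36.5°/2) = 0.2541.
P_a = ½K_aγH² = 0.5×0.2541×16.9×9.0² = 173.9 kN/m, acting at H/3 = 3.000 m above the base.
Overturning moment M_o = P_a × H/3 = 173.9 × 3.000 = 521.7.
Resisting moment M_r = W × 2.48 = 946.1 × 2.48 = 2346.
FS_overturning = M_r/M_o = 2346/521.7 = 4.498.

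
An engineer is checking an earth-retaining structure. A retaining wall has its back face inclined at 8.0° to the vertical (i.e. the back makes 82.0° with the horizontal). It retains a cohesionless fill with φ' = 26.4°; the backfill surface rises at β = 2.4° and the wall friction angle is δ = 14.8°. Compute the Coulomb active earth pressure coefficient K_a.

K_a = sin²(α+φ) / [sin²α · sin(α−δ) · (1 + √{sin(φ+δ)sin(φ−β) / (sin(α−δ)sin(α+β))})²].
With α = 82.0°, φ = 26.4°, δ = 14.8°, β = 2.4°: K_a = 0.4197.

0.420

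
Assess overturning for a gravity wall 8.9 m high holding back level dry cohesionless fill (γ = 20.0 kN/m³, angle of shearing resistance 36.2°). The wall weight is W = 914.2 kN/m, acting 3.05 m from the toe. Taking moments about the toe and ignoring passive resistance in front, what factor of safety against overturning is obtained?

4.61

K_a = tan²(45° − 36.2°/2) = 0.2574.
P_a = ½K_aγH² = 0.5×0.2574×20.0×8.9² = 203.9 kN/m, acting at H/3 = 2.967 m above the base.
Overturning moment M_o = P_a × H/3 = 203.9 × 2.967 = 604.8.
Resisting moment M_r = W × 3.05 = 914.2 × 3.05 = 2788.
FS_overturning = M_r/M_o = 2788/604.8 = 4.610.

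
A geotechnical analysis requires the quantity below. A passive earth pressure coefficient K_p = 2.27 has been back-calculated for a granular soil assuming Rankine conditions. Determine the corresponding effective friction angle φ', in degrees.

22.9°

K_p = (1+sin φ)/(1−sin φ) ⇒ sin φ = (K_p − 1)/(K_p + 1) = 0.3884.
φ = arcsin(0.3884) = 22.85°.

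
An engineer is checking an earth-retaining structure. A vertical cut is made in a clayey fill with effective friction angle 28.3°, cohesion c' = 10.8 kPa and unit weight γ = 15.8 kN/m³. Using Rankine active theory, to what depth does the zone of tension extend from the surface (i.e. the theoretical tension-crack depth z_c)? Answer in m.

2.29 m

K_a = tan²(45° − 28.3°/2) = 0.3568; √K_a = 0.5973.
The active pressure is zero where K_a γ z = 2c√K_a, so z_c = 2c/(γ√K_a) = 2×10.8/(15.8×0.5973) = 2.289 m.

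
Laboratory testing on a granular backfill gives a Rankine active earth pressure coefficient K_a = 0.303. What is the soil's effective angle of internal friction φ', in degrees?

32.3°

K_a = tan²(45° − φ/2) ⇒ 45° − φ/2 = arctan(√0.303) = 28.83°.
φ = 2(45° − 28.83°) = 32.34°.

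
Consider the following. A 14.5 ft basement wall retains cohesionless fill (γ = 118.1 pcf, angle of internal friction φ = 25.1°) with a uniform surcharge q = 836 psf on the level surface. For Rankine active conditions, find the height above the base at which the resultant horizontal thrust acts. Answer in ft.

K_a = 0.4043.
Triangular part P₁ = ½K_aγH² = 5019 at H/3 = 4.833 ft; rectangular part P₂ = K_a q H = 4901 at H/2 = 7.250 ft.
ȳ = (P₁·4.833 + P₂·7.250)/(P₁+P₂) = 6.027 ft.

6.03 ft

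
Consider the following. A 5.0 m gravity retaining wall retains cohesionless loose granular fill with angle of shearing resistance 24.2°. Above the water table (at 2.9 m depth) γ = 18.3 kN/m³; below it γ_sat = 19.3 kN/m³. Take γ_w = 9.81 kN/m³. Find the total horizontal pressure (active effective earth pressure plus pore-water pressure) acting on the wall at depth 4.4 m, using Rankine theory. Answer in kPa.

K_a = (1 − sin φ)/(1 + sin φ) = 0.4185.
γ' = 19.3 − 9.81 = 9.490 kN/m³.
Effective vertical stress at 4.4 m: σ'_v = 18.3×2.9 + 9.490×1.50 = 67.31 kPa.
σ'_h = K_a σ'_v = 0.4185 × 67.31 = 28.17 kPa; u = γ_w × 1.50 = 14.72 kPa.
Total σ_h = 28.17 + 14.72 = 42.88 kPa.

42.9 kPa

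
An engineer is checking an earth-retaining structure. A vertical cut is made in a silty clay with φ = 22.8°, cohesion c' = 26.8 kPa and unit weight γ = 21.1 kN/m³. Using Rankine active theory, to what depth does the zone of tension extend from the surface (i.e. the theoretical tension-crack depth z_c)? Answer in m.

3.82 m

K_a = tan²(45° − 22.8°/2) = 0.4414; √K_a = 0.6644.
The active pressure is zero where K_a γ z = 2c√K_a, so z_c = 2c/(γ√K_a) = 2×26.8/(21.1×0.6644) = 3.823 m.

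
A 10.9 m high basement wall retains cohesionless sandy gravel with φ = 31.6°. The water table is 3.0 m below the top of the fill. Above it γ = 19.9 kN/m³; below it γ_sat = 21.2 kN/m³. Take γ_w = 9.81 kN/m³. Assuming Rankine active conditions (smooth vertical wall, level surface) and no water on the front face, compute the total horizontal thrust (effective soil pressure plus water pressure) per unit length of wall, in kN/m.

592 kN/m

K_a = tan²(45° − φ/2) = 0.3123.
γ' = 21.2 − 9.81 = 11.39 kN/m³. Depth below WT = 7.9 m.
σ'_h at WT = K_a γ d_w = 18.65 kPa; at base = 18.65 + K_a γ' × 7.9 = 46.75 kPa.
P₁ (0–3.0 m) = ½×18.65×3.0 = 27.97. P₂ (3.0–10.9 m) = ½(18.65+46.75)×7.9 = 258.3.
P_w = ½ γ_w h₂² = 0.5×9.81×7.9² = 306.1. Total = 27.97+258.3+306.1 = 592.4 kN/m.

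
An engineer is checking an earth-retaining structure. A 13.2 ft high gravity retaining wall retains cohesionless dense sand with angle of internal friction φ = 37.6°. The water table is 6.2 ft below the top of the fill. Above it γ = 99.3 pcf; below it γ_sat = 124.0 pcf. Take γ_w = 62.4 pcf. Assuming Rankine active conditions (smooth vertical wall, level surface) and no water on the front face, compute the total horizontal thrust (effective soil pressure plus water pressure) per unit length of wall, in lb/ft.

K_a = tan²(45° − φ/2) = 0.2421.
γ' = 124.0 − 62.4 = 61.60 pcf. Depth below WT = 7.0 ft.
σ'_h at WT = K_a γ d_w = 149.1 psf; at base = 149.1 + K_a γ' × 7.0 = 253.5 psf.
P₁ (0–6.2 ft) = ½×149.1×6.2 = 462.1. P₂ (6.2–13.2 ft) = ½(149.1+253.5)×7.0 = 1409.
P_w = ½ γ_w h₂² = 0.5×62.4×7.0² = 1529. Total = 462.1+1409+1529 = 3400 lb/ft.

3400 lb/ft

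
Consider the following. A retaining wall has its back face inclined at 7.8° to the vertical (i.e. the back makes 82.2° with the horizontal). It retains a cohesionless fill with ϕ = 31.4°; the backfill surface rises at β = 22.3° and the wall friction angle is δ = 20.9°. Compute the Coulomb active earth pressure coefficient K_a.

K_a = sin²(α+φ) / [sin²α · sin(α−δ) · (1 + √{sin(φ+δ)sin(φ−β) / (sin(α−δ)sin(α+β))})²].
With α = 82.2°, φ = 31.4°, δ = 20.9°, β = 22.3°: K_a = 0.5093.

0.509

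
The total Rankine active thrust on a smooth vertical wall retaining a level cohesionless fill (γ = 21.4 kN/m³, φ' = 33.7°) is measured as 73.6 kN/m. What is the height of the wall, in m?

K_a = 0.2863. P_a = ½ K_a γ H² ⇒ H = √(2P_a/(K_a γ)).
H = √(2×73.6/(0.2863×21.4)) = 4.902 m.

4.90 m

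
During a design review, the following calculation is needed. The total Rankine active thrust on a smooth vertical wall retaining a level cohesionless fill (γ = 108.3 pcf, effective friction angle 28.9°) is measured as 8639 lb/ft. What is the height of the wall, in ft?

K_a = 0.3484. P_a = ½ K_a γ H² ⇒ H = √(2P_a/(K_a γ)).
H = √(2×8639/(0.3484×108.3)) = 21.40 ft.

21.4 ft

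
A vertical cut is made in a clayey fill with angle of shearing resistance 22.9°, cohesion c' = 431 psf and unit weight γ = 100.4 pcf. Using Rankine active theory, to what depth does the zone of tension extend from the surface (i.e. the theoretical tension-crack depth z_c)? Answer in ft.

12.9 ft

K_a = tan²(45° − 22.9°/2) = 0.4398; √K_a = 0.6631.
The active pressure is zero where K_a γ z = 2c√K_a, so z_c = 2c/(γ√K_a) = 2×431/(100.4×0.6631) = 12.95 ft.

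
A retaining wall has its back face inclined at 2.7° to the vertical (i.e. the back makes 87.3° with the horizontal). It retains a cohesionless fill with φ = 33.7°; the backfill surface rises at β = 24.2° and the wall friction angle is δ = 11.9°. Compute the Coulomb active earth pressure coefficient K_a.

K_a = sin²(α+φ) / [sin²α · sin(α−δ) · (1 + √{sin(φ+δ)sin(φ−β) / (sin(α−δ)sin(α+β))})²].
With α = 87.3°, φ = 33.7°, δ = 11.9°, β = 24.2°: K_a = 0.4103.

0.410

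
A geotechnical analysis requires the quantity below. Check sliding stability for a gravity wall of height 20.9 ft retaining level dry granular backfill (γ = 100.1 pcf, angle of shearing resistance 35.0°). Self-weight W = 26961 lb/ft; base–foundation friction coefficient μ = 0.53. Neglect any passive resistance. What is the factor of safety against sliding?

2.41

K_a = tan²(45° − 35.0°/2) = 0.2710.
P_a = ½K_aγH² = 0.5×0.2710×100.1×20.9² = 5924 lb/ft, acting at H/3 = 6.967 ft above the base.
FS_sliding = μW / P_a = 0.53×26961 / 5924 = 2.412.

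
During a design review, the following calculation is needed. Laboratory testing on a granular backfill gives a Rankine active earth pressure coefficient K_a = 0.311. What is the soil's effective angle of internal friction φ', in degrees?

31.7°

K_a = tan²(45° − φ/2) ⇒ 45° − φ/2 = arctan(√0.311) = 29.15°.
φ = 2(45° − 29.15°) = 31.71°.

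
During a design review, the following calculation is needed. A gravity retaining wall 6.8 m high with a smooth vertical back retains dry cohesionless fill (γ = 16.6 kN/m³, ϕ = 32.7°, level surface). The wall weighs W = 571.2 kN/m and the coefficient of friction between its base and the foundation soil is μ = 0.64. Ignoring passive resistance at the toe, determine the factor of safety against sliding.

K_a = tan²(45° − 32.7°/2) = 0.2985.
P_a = ½K_aγH² = 0.5×0.2985×16.6×6.8² = 114.6 kN/m, acting at H/3 = 2.267 m above the base.
FS_sliding = μW / P_a = 0.64×571.2 / 114.6 = 3.191.

3.19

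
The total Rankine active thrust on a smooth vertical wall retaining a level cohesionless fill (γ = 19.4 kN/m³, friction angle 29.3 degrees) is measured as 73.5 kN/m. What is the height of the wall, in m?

K_a = 0.3428. P_a = ½ K_a γ H² ⇒ H = √(2P_a/(K_a γ)).
H = √(2×73.5/(0.3428×19.4)) = 4.701 m.

4.70 m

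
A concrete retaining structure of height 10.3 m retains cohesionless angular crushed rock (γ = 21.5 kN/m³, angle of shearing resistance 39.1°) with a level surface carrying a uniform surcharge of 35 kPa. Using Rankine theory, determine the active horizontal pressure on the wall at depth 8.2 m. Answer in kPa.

K_a = (1 − sin φ)/(1 + sin φ) = 0.2265.
σ_v = γz + q = 21.5 × 8.2 + 35 = 211.3 kPa.
σ_h = K_a σ_v = 0.2265 × 211.3 = 47.86 kPa.

47.9 kPa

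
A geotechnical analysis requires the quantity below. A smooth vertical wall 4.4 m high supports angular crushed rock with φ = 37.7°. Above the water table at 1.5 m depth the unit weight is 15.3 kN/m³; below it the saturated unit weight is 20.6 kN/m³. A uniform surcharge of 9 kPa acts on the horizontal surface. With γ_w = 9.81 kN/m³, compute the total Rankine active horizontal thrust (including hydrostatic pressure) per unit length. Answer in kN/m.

K_a = tan²(45° − φ/2) = 0.2411.
γ' = 20.6 − 9.81 = 10.79 kN/m³. h₂ = H − d_w = 2.9 m.
σ'_h: at surface K_a·q = 2.170; at WT K_a(q+γd_w) = 7.702; at base K_a(q+γd_w+γ'h₂) = 15.24 kPa.
P₁ = ½(2.170+7.702)×1.5 = 7.404; P₂ = ½(7.702+15.24)×2.9 = 33.27; P_w = ½γ_w h₂² = 41.25.
Total = 7.404+33.27+41.25 = 81.93 kN/m.

81.9 kN/m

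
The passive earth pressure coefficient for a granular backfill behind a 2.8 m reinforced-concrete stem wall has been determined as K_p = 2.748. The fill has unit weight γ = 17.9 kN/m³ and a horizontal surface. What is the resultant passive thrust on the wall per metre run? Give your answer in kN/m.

193 kN/m

P = ½ K_p γ H² = 0.5 × 2.748 × 17.9 × 2.8² = 192.8 kN/m.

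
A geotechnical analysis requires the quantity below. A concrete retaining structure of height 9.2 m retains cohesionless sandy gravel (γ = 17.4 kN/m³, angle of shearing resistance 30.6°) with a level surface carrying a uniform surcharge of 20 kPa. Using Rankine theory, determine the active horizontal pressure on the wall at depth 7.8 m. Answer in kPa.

K_a = (1 − sin φ)/(1 + sin φ) = 0.3253.
σ_v = γz + q = 17.4 × 7.8 + 20 = 155.7 kPa.
σ_h = K_a σ_v = 0.3253 × 155.7 = 50.66 kPa.

50.7 kPa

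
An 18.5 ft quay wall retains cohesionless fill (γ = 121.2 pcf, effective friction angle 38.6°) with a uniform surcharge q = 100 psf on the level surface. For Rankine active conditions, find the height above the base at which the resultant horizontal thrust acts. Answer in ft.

6.42 ft

K_a = 0.2316.
Triangular part P₁ = ½K_aγH² = 4804 at H/3 = 6.167 ft; rectangular part P₂ = K_a q H = 428.5 at H/2 = 9.250 ft.
ȳ = (P₁·6.167 + P₂·9.250)/(P₁+P₂) = 6.419 ft.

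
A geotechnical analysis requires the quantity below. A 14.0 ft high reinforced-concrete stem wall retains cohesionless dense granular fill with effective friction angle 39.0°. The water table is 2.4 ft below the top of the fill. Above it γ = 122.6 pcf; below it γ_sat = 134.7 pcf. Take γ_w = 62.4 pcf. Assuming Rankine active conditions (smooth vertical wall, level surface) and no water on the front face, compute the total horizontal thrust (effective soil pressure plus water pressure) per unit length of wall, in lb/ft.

6160 lb/ft

K_a = tan²(45° − φ/2) = 0.2275.
γ' = 134.7 − 62.4 = 72.30 pcf. Depth below WT = 11.6 ft.
σ'_h at WT = K_a γ d_w = 66.94 psf; at base = 66.94 + K_a γ' × 11.6 = 257.7 psf.
P₁ (0–2.4 ft) = ½×66.94×2.4 = 80.33. P₂ (2.4–14.0 ft) = ½(66.94+257.7)×11.6 = 1883.
P_w = ½ γ_w h₂² = 0.5×62.4×11.6² = 4198. Total = 80.33+1883+4198 = 6162 lb/ft.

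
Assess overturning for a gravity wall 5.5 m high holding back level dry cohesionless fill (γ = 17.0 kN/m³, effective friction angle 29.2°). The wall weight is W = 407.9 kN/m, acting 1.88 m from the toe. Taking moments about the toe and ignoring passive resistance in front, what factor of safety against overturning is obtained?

4.73

K_a = tan²(45° − 29.2°/2) = 0.3442.
P_a = ½K_aγH² = 0.5×0.3442×17.0×5.5² = 88.51 kN/m, acting at H/3 = 1.833 m above the base.
Overturning moment M_o = P_a × H/3 = 88.51 × 1.833 = 162.3.
Resisting moment M_r = W × 1.88 = 407.9 × 1.88 = 766.9.
FS_overturning = M_r/M_o = 766.9/162.3 = 4.726.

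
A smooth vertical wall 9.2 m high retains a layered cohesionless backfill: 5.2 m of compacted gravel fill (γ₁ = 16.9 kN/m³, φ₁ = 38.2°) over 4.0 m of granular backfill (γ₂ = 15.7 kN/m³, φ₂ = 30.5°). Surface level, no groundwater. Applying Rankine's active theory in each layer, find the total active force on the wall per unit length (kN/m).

K_a1 = tan²(45°−38.2°/2) = 0.2358; K_a2 = tan²(45°−30.5°/2) = 0.3267.
Layer 1: σ at base = K_a1 γ₁ h₁ = 20.72 kPa; P₁ = ½×20.72×5.2 = 53.87.
Layer 2: σ_v at top = γ₁h₁ = 87.88; σ_h top = K_a2×87.88 = 28.71; σ_h base = K_a2×(87.88+15.7×4.0) = 49.22.
P₂ = ½(28.71+49.22)×4.0 = 155.9. Total P_a = 53.87+155.9 = 209.7 kN/m.

210 kN/m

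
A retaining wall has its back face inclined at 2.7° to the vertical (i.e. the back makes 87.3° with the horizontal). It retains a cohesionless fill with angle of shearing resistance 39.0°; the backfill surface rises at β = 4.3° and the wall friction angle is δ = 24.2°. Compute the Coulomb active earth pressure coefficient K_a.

K_a = sin²(α+φ) / [sin²α · sin(α−δ) · (1 + √{sin(φ+δ)sin(φ−β) / (sin(α−δ)sin(α+β))})²].
With α = 87.3°, φ = 39.0°, δ = 24.2°, β = 4.3°: K_a = 0.2370.

0.237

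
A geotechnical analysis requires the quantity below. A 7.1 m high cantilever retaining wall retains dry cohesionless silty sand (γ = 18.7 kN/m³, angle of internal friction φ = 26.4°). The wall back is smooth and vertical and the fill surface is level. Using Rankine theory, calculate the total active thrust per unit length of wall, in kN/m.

K_a = tan²(45° − φ/2) = 0.3844.
P_a = ½ K_a γ H² = 0.5 × 0.3844 × 18.7 × 7.1² = 181.2 kN/m.

181 kN/m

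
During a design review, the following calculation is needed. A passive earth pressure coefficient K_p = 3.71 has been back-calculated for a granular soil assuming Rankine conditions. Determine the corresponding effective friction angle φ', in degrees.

35.1°

K_p = (1+sin φ)/(1−sin φ) ⇒ sin φ = (K_p − 1)/(K_p + 1) = 0.5754.
φ = arcsin(0.5754) = 35.13°.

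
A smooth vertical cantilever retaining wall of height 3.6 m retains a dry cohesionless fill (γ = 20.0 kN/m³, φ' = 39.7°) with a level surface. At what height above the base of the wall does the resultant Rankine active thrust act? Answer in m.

K_a = 0.2204.
The pressure distribution is triangular, so the resultant acts at H/3 above the base = 3.6/3 = 1.200 m.

1.20 m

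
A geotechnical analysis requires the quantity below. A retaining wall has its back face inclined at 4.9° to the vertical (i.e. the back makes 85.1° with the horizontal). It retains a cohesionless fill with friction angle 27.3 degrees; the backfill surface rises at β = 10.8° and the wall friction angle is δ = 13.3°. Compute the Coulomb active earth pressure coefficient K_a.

0.436

K_a = sin²(α+φ) / [sin²α · sin(α−δ) · (1 + √{sin(φ+δ)sin(φ−β) / (sin(α−δ)sin(α+β))})²].
With α = 85.1°, φ = 27.3°, δ = 13.3°, β = 10.8°: K_a = 0.4357.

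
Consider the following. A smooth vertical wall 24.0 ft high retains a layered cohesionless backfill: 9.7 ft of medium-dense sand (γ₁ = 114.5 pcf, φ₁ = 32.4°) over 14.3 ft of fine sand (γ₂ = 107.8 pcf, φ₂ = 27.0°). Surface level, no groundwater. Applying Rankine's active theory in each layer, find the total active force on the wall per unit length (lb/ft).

11700 lb/ft

K_a1 = tan²(45°−32.4°/2) = 0.3022; K_a2 = tan²(45°−27.0°/2) = 0.3755.
Layer 1: σ at base = K_a1 γ₁ h₁ = 335.7 psf; P₁ = ½×335.7×9.7 = 1628.
Layer 2: σ_v at top = γ₁h₁ = 1111; σ_h top = K_a2×1111 = 417.1; σ_h base = K_a2×(1111+107.8×14.3) = 996.0.
P₂ = ½(417.1+996.0)×14.3 = 10100. Total P_a = 1628+10100 = 11730 lb/ft.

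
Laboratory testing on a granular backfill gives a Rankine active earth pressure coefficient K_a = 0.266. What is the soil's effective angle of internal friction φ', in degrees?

K_a = tan²(45° − φ/2) ⇒ 45° − φ/2 = arctan(√0.266) = 27.28°.
φ = 2(45° − 27.28°) = 35.43°.

35.4°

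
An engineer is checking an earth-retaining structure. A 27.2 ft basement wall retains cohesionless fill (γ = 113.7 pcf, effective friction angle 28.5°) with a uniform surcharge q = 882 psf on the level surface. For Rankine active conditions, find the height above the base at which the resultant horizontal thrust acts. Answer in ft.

K_a = 0.3540.
Triangular part P₁ = ½K_aγH² = 14890 at H/3 = 9.067 ft; rectangular part P₂ = K_a q H = 8491 at H/2 = 13.60 ft.
ȳ = (P₁·9.067 + P₂·13.60)/(P₁+P₂) = 10.71 ft.

10.7 ft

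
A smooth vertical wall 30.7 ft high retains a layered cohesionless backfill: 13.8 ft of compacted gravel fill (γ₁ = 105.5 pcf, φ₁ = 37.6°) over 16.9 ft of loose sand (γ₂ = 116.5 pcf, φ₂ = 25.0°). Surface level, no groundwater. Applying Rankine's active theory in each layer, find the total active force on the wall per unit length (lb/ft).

K_a1 = tan²(45°−37.6°/2) = 0.2421; K_a2 = tan²(45°−25.0°/2) = 0.4059.
Layer 1: σ at base = K_a1 γ₁ h₁ = 352.5 psf; P₁ = ½×352.5×13.8 = 2432.
Layer 2: σ_v at top = γ₁h₁ = 1456; σ_h top = K_a2×1456 = 590.9; σ_h base = K_a2×(1456+116.5×16.9) = 1390.
P₂ = ½(590.9+1390)×16.9 = 16740. Total P_a = 2432+16740 = 19170 lb/ft.

19200 lb/ft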